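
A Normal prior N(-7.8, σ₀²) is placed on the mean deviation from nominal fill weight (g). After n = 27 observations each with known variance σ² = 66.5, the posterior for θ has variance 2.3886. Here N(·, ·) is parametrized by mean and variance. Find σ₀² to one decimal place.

σ₀² = 79.1

For the Normal–Normal model with known σ², precisions add: τ_n = τ₀ + n/σ².
So 1/σ₀² = 1/2.3886 − 27/66.5 = 0.418655 − 0.406015 = 0.012640.
Hence σ₀² = 1/0.012640 ≈ 79.1.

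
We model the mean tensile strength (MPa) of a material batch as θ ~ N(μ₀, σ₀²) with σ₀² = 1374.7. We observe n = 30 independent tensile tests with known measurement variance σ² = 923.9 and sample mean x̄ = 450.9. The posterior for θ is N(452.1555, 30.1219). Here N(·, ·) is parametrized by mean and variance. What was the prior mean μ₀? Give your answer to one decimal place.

μ₀ = 508.2

With known observation variance, the Normal–Normal posterior has precision τ_n = τ₀ + n/σ² and mean μ_n = (τ₀μ₀ + (n/σ²)x̄)/τ_n.
Here τ₀ = 1/1374.7 = 0.000727 and τ_data = 30/923.9 = 0.032471, so τ_n = 0.033198.
Rearranging for μ₀: μ₀ = (μ_n·τ_n − τ_data·x̄)/τ₀ = (452.1555·0.033198 − 0.032471·450.9) / 0.000727 = 0.369484/0.000727 ≈ 508.2.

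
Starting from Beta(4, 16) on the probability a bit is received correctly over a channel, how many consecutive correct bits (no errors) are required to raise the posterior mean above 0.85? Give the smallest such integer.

After k correct bits and 0 errors the posterior is Beta(4+k, 16), with mean (4+k)/(4+16+k).
Set (4+k)/(20+k) > 0.85 and solve: k > (0.85·20 − 4)/(1 − 0.85) = 86.667.
The smallest integer exceeding 86.667 is 87.

k = 87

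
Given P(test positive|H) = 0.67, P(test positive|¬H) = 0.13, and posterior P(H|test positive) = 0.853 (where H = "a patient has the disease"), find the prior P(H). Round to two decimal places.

In odds form, posterior odds = prior odds × likelihood ratio, so prior odds = posterior odds ÷ LR.
Posterior odds = 0.853/(1−0.853) = 5.8027. LR = 0.67/0.13 = 5.1538.
Prior odds = 5.8027/5.1538 = 1.1259, so P(H) = 1.1259/(1+1.1259) ≈ 0.53.

P(H) = 0.53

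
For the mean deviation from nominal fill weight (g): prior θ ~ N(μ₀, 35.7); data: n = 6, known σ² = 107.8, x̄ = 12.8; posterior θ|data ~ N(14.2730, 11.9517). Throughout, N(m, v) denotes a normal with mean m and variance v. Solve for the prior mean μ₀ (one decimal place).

The posterior mean is a precision-weighted average: μ_n = (τ₀μ₀ + τ_data·x̄)/(τ₀+τ_data), with τ₀=1/σ₀² and τ_data=n/σ².
Here τ₀ = 1/35.7 = 0.028011 and τ_data = 6/107.8 = 0.055659, so τ_n = 0.083670.
Rearranging for μ₀: μ₀ = (μ_n·τ_n − τ_data·x̄)/τ₀ = (14.2730·0.083670 − 0.055659·12.8) / 0.028011 = 0.481787/0.028011 ≈ 17.2.

μ₀ = 17.2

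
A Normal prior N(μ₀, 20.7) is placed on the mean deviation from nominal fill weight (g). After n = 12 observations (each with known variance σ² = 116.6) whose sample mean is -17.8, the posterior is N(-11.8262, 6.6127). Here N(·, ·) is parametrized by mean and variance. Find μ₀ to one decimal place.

With known observation variance, the Normal–Normal posterior has precision τ_n = τ₀ + n/σ² and mean μ_n = (τ₀μ₀ + (n/σ²)x̄)/τ_n.
Here τ₀ = 1/20.7 = 0.048309 and τ_data = 12/116.6 = 0.102916, so τ_n = 0.151225.
Rearranging for μ₀: μ₀ = (μ_n·τ_n − τ_data·x̄)/τ₀ = (-11.8262·0.151225 − 0.102916·-17.8) / 0.048309 = 0.043488/0.048309 ≈ 0.9.

μ₀ = 0.9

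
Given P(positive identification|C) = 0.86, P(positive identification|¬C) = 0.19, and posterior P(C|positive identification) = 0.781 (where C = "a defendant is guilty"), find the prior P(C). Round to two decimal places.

In odds form, posterior odds = prior odds × likelihood ratio, so prior odds = posterior odds ÷ LR.
Posterior odds = 0.781/(1−0.781) = 3.5662. LR = 0.86/0.19 = 4.5263.
Prior odds = 3.5662/4.5263 = 0.7879, so P(C) = 0.7879/(1+0.7879) ≈ 0.44.

P(C) = 0.44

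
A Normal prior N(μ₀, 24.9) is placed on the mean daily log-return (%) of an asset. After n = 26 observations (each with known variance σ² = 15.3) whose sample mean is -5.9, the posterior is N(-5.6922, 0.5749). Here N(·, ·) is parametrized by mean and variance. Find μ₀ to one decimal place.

With known observation variance, the Normal–Normal posterior has precision τ_n = τ₀ + n/σ² and mean μ_n = (τ₀μ₀ + (n/σ²)x̄)/τ_n.
Here τ₀ = 1/24.9 = 0.040161 and τ_data = 26/15.3 = 1.699346, so τ_n = 1.739507.
Rearranging for μ₀: μ₀ = (μ_n·τ_n − τ_data·x̄)/τ₀ = (-5.6922·1.739507 − 1.699346·-5.9) / 0.040161 = 0.124520/0.040161 ≈ 3.1.

μ₀ = 3.1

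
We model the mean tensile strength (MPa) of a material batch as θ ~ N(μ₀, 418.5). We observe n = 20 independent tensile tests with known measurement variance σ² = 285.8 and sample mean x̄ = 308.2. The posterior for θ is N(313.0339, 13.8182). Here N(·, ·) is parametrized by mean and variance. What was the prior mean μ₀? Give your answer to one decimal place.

With known observation variance, the Normal–Normal posterior has precision τ_n = τ₀ + n/σ² and mean μ_n = (τ₀μ₀ + (n/σ²)x̄)/τ_n.
Here τ₀ = 1/418.5 = 0.002389 and τ_data = 20/285.8 = 0.069979, so τ_n = 0.072368.
Rearranging for μ₀: μ₀ = (μ_n·τ_n − τ_data·x̄)/τ₀ = (313.0339·0.072368 − 0.069979·308.2) / 0.002389 = 1.086109/0.002389 ≈ 454.6.

μ₀ = 454.6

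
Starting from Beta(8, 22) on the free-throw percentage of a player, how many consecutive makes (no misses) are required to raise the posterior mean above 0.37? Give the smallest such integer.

After k makes and 0 misses the posterior is Beta(8+k, 22), with mean (8+k)/(8+22+k).
Set (8+k)/(30+k) > 0.37 and solve: k > (0.37·30 − 8)/(1 − 0.37) = 4.921.
The smallest integer exceeding 4.921 is 5.

k = 5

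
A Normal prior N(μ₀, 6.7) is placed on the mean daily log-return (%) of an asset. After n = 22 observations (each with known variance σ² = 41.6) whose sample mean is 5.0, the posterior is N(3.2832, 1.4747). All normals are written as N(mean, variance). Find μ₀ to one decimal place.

With known observation variance, the Normal–Normal posterior has precision τ_n = τ₀ + n/σ² and mean μ_n = (τ₀μ₀ + (n/σ²)x̄)/τ_n.
Here τ₀ = 1/6.7 = 0.149254 and τ_data = 22/41.6 = 0.528846, so τ_n = 0.678100.
Rearranging for μ₀: μ₀ = (μ_n·τ_n − τ_data·x̄)/τ₀ = (3.2832·0.678100 − 0.528846·5.0) / 0.149254 = -0.417892/0.149254 ≈ -2.8.

μ₀ = -2.8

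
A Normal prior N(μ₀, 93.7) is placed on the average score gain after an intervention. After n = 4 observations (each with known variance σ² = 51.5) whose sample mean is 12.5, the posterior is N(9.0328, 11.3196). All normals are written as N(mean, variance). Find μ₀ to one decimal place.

μ₀ = -16.2

With known observation variance, the Normal–Normal posterior has precision τ_n = τ₀ + n/σ² and mean μ_n = (τ₀μ₀ + (n/σ²)x̄)/τ_n.
Here τ₀ = 1/93.7 = 0.010672 and τ_data = 4/51.5 = 0.077670, so τ_n = 0.088342.
Rearranging for μ₀: μ₀ = (μ_n·τ_n − τ_data·x̄)/τ₀ = (9.0328·0.088342 − 0.077670·12.5) / 0.010672 = -0.172899/0.010672 ≈ -16.2.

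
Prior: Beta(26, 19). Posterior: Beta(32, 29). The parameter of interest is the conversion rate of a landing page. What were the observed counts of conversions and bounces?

6 conversions and 10 bounces

Beta is conjugate to the binomial likelihood: posterior = Beta(a+s, b+f).
So s = 32 − 26 = 6 and f = 29 − 19 = 10.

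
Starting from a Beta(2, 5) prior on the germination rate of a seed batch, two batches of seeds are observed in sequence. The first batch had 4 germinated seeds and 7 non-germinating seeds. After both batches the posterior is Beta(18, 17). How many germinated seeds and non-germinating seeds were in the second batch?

12 germinated seeds and 5 non-germinating seeds

Because Beta–binomial updating is additive in the counts, the combined data contributed (α_post−α_prior, β_post−β_prior) successes and failures.
Total across both batches: 18−2=16 germinated seeds, 17−5=12 non-germinating seeds.
Subtract the first batch: 16−4=12 germinated seeds and 12−7=5 non-germinating seeds.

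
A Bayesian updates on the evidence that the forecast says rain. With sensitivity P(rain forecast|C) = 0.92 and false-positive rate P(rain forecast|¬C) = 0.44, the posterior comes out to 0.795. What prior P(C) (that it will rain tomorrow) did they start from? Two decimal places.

In odds form, posterior odds = prior odds × likelihood ratio, so prior odds = posterior odds ÷ LR.
Posterior odds = 0.795/(1−0.795) = 3.8780. LR = 0.92/0.44 = 2.0909.
Prior odds = 3.8780/2.0909 = 1.8547, so P(C) = 1.8547/(1+1.8547) ≈ 0.65.

P(C) = 0.65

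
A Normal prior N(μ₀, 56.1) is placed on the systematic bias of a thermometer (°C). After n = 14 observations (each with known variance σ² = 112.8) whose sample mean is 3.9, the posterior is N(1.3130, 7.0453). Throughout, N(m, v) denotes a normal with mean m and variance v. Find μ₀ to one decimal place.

With known observation variance, the Normal–Normal posterior has precision τ_n = τ₀ + n/σ² and mean μ_n = (τ₀μ₀ + (n/σ²)x̄)/τ_n.
Here τ₀ = 1/56.1 = 0.017825 and τ_data = 14/112.8 = 0.124113, so τ_n = 0.141938.
Rearranging for μ₀: μ₀ = (μ_n·τ_n − τ_data·x̄)/τ₀ = (1.3130·0.141938 − 0.124113·3.9) / 0.017825 = -0.297676/0.017825 ≈ -16.7.

μ₀ = -16.7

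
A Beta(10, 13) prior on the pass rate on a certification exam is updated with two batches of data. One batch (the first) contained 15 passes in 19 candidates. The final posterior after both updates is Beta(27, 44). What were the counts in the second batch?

2 passes and 27 failures

Because Beta–binomial updating is additive in the counts, the combined data contributed (α_post−α_prior, β_post−β_prior) successes and failures.
Total across both batches: 27−10=17 passes, 44−13=31 failures.
Subtract the first batch: 17−15=2 passes and 31−4=27 failures.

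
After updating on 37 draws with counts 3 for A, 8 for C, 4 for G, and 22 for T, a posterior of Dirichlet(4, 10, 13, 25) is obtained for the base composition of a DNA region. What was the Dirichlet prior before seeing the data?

Dirichlet(1, 2, 9, 3)

For a Dirichlet(α) prior with multinomial counts c, the posterior is Dirichlet(α + c) componentwise.
Subtract each count from the matching posterior parameter: 4−3=1, 10−8=2, 13−4=9, 25−22=3.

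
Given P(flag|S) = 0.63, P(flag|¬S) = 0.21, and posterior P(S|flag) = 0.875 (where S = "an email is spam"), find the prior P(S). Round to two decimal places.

In odds form, posterior odds = prior odds × likelihood ratio, so prior odds = posterior odds ÷ LR.
Posterior odds = 0.875/(1−0.875) = 7.0000. LR = 0.63/0.21 = 3.0000.
Prior odds = 7.0000/3.0000 = 2.3333, so P(S) = 2.3333/(1+2.3333) ≈ 0.70.

P(S) = 0.70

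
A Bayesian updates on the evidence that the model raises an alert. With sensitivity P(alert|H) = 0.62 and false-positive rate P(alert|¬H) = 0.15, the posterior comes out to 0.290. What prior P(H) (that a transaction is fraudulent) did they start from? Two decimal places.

P(H) = 0.09

Bayes' rule in odds form gives O(H|E) = O(H)·[P(E|H)/P(E|¬H)], hence O(H) = O(H|E)/LR.
Posterior odds = 0.290/(1−0.290) = 0.4085. LR = 0.62/0.15 = 4.1333.
Prior odds = 0.4085/4.1333 = 0.0988, so P(H) = 0.0988/(1+0.0988) ≈ 0.09.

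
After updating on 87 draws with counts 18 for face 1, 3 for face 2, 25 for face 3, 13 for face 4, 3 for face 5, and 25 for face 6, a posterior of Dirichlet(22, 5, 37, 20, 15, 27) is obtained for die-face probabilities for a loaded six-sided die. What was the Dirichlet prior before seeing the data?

Dirichlet(4, 2, 12, 7, 12, 2)

For a Dirichlet(α) prior with multinomial counts c, the posterior is Dirichlet(α + c) componentwise.
Subtract each count from the matching posterior parameter: 22−18=4, 5−3=2, 37−25=12, 20−13=7, 15−3=12, 27−25=2.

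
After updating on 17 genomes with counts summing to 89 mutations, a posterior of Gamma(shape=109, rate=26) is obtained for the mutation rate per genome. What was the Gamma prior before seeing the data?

Gamma(shape=20, rate=9)

A Gamma(α, β) prior (rate parametrization) on a Poisson rate with n observations summing to S gives posterior Gamma(α+S, β+n).
So α = 109 − 89 = 20 and β = 26 − 17 = 9.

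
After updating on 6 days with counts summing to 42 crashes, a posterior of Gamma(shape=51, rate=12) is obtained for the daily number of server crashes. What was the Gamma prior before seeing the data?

Gamma–Poisson conjugacy: posterior shape = α + Σxᵢ, posterior rate = β + n.
So α = 51 − 42 = 9 and β = 12 − 6 = 6.

Gamma(shape=9, rate=6)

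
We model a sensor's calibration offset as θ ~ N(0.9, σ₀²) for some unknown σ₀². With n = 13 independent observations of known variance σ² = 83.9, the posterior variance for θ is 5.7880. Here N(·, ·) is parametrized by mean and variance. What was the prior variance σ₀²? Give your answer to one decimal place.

Posterior precision equals prior precision plus data precision: 1/σ_n² = 1/σ₀² + n/σ².
So 1/σ₀² = 1/5.7880 − 13/83.9 = 0.172771 − 0.154946 = 0.017825.
Hence σ₀² = 1/0.017825 ≈ 56.1.

σ₀² = 56.1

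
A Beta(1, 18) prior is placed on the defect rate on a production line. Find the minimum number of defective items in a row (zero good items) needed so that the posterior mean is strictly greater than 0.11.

k = 2

After k defective items and 0 good items the posterior is Beta(1+k, 18), with mean (1+k)/(1+18+k).
Set (1+k)/(19+k) > 0.11 and solve: k > (0.11·19 − 1)/(1 − 0.11) = 1.225.
The smallest integer exceeding 1.225 is 2, and checking k=2: (3)/(21) = 0.1429 > 0.11.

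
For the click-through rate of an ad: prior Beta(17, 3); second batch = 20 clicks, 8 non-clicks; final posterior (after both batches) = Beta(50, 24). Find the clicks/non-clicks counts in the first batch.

Sequential conjugate updates are equivalent to a single update on the pooled data, so total successes = posterior α − prior α and total failures = posterior β − prior β.
Total across both batches: 50−17=33 clicks, 24−3=21 non-clicks.
Subtract the second batch: 33−20=13 clicks and 21−8=13 non-clicks.

13 clicks and 13 non-clicks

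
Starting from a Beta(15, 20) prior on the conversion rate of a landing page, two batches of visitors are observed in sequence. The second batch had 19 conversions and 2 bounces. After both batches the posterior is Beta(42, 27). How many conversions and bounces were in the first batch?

Sequential conjugate updates are equivalent to a single update on the pooled data, so total successes = posterior α − prior α and total failures = posterior β − prior β.
Total across both batches: 42−15=27 conversions, 27−20=7 bounces.
Subtract the second batch: 27−19=8 conversions and 7−2=5 bounces.

8 conversions and 5 bounces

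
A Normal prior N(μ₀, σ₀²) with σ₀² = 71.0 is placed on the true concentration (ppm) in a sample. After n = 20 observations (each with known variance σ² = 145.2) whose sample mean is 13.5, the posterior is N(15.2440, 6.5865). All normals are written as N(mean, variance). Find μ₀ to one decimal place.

μ₀ = 32.3

The posterior mean is a precision-weighted average: μ_n = (τ₀μ₀ + τ_data·x̄)/(τ₀+τ_data), with τ₀=1/σ₀² and τ_data=n/σ².
Here τ₀ = 1/71.0 = 0.014085 and τ_data = 20/145.2 = 0.137741, so τ_n = 0.151826.
Rearranging for μ₀: μ₀ = (μ_n·τ_n − τ_data·x̄)/τ₀ = (15.2440·0.151826 − 0.137741·13.5) / 0.014085 = 0.454932/0.014085 ≈ 32.3.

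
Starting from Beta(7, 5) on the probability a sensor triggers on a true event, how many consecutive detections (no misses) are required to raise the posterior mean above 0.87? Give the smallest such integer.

After k detections and 0 misses the posterior is Beta(7+k, 5), with mean (7+k)/(7+5+k).
Set (7+k)/(12+k) > 0.87 and solve: k > (0.87·12 − 7)/(1 − 0.87) = 26.462.
The smallest integer exceeding 26.462 is 27.

k = 27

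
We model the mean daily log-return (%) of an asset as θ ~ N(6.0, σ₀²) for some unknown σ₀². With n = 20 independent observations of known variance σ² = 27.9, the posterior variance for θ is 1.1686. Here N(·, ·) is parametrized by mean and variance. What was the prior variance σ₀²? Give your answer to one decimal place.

σ₀² = 7.2

Posterior precision equals prior precision plus data precision: 1/σ_n² = 1/σ₀² + n/σ².
So 1/σ₀² = 1/1.1686 − 20/27.9 = 0.855725 − 0.716846 = 0.138879.
Hence σ₀² = 1/0.138879 ≈ 7.2.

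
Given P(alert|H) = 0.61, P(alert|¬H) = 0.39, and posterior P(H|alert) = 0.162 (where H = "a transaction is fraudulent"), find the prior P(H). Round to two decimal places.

P(H) = 0.11

In odds form, posterior odds = prior odds × likelihood ratio, so prior odds = posterior odds ÷ LR.
Posterior odds = 0.162/(1−0.162) = 0.1933. LR = 0.61/0.39 = 1.5641.
Prior odds = 0.1933/1.5641 = 0.1236, so P(H) = 0.1236/(1+0.1236) ≈ 0.11.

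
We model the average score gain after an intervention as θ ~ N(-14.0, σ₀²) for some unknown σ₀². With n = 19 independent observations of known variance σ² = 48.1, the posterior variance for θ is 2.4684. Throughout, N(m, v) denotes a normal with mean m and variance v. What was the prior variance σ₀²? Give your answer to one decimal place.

Posterior precision equals prior precision plus data precision: 1/σ_n² = 1/σ₀² + n/σ².
So 1/σ₀² = 1/2.4684 − 19/48.1 = 0.405121 − 0.395010 = 0.010111.
Hence σ₀² = 1/0.010111 ≈ 98.9.

σ₀² = 98.9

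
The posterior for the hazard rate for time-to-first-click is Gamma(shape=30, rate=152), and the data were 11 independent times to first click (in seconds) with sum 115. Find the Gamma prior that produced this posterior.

For an exponential likelihood with a Gamma(α, β) prior on the rate, n observations with total T give posterior Gamma(α+n, β+T).
So α = 30 − 11 = 19 and β = 152 − 115 = 37.

Gamma(shape=19, rate=37)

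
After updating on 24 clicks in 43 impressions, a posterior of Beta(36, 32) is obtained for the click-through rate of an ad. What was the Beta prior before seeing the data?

Beta(12, 13)

Beta is conjugate to the binomial likelihood: posterior = Beta(a+s, b+f).
Subtract the data counts: 36−24=12, 32−19=13.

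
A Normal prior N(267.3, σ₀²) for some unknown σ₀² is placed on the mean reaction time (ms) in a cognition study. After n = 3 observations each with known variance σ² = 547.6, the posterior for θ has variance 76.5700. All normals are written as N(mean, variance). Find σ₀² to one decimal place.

σ₀² = 131.9

For the Normal–Normal model with known σ², precisions add: τ_n = τ₀ + n/σ².
So 1/σ₀² = 1/76.5700 − 3/547.6 = 0.013060 − 0.005478 = 0.007582.
Hence σ₀² = 1/0.007582 ≈ 131.9.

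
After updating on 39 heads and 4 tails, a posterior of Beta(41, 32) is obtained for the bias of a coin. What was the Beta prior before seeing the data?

Beta(2, 28)

A Beta(a, b) prior with s successes and f failures in binomial data gives a Beta(a+s, b+f) posterior.
So a = 41 − 39 = 2 and b = 32 − 4 = 28.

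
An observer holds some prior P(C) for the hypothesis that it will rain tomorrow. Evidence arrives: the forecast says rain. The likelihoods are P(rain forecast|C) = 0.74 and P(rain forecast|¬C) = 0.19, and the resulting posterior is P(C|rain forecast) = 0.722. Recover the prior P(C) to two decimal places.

P(C) = 0.40

In odds form, posterior odds = prior odds × likelihood ratio, so prior odds = posterior odds ÷ LR.
Posterior odds = 0.722/(1−0.722) = 2.5971. LR = 0.74/0.19 = 3.8947.
Prior odds = 2.5971/3.8947 = 0.6668, so P(C) = 0.6668/(1+0.6668) ≈ 0.40.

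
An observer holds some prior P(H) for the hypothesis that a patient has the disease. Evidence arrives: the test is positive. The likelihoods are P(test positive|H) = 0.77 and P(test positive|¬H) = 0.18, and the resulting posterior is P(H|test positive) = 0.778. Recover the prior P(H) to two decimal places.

In odds form, posterior odds = prior odds × likelihood ratio, so prior odds = posterior odds ÷ LR.
Posterior odds = 0.778/(1−0.778) = 3.5045. LR = 0.77/0.18 = 4.2778.
Prior odds = 3.5045/4.2778 = 0.8192, so P(H) = 0.8192/(1+0.8192) ≈ 0.45.

P(H) = 0.45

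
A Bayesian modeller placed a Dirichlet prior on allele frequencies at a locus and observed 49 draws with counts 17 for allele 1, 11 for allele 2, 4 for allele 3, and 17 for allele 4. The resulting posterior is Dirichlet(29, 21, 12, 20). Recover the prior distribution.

For a Dirichlet(α) prior with multinomial counts c, the posterior is Dirichlet(α + c) componentwise.
Subtract each count from the matching posterior parameter: 29−17=12, 21−11=10, 12−4=8, 20−17=3.

Dirichlet(12, 10, 8, 3)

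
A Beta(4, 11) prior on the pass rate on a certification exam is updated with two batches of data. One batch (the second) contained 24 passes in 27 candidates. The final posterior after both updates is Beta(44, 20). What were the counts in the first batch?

Because Beta–binomial updating is additive in the counts, the combined data contributed (α_post−α_prior, β_post−β_prior) successes and failures.
Total across both batches: 44−4=40 passes, 20−11=9 failures.
Subtract the second batch: 40−24=16 passes and 9−3=6 failures.

16 passes and 6 failures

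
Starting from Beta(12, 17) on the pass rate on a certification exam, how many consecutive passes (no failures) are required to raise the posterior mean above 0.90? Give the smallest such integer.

After k passes and 0 failures the posterior is Beta(12+k, 17), with mean (12+k)/(12+17+k).
Set (12+k)/(29+k) > 0.90 and solve: k > (0.90·29 − 12)/(1 − 0.90) = 141.000.
The smallest integer exceeding 141.000 is 142.

k = 142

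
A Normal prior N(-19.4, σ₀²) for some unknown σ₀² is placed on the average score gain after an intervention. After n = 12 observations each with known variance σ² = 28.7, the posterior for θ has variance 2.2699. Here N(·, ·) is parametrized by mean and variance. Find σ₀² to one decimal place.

For the Normal–Normal model with known σ², precisions add: τ_n = τ₀ + n/σ².
So 1/σ₀² = 1/2.2699 − 12/28.7 = 0.440548 − 0.418118 = 0.022430.
Hence σ₀² = 1/0.022430 ≈ 44.6.

σ₀² = 44.6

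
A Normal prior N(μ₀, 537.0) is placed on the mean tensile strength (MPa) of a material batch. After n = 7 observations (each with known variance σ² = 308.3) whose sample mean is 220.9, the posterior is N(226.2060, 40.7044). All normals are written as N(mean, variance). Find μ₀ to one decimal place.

μ₀ = 290.9

The posterior mean is a precision-weighted average: μ_n = (τ₀μ₀ + τ_data·x̄)/(τ₀+τ_data), with τ₀=1/σ₀² and τ_data=n/σ².
Here τ₀ = 1/537.0 = 0.001862 and τ_data = 7/308.3 = 0.022705, so τ_n = 0.024567.
Rearranging for μ₀: μ₀ = (μ_n·τ_n − τ_data·x̄)/τ₀ = (226.2060·0.024567 − 0.022705·220.9) / 0.001862 = 0.541668/0.001862 ≈ 290.9.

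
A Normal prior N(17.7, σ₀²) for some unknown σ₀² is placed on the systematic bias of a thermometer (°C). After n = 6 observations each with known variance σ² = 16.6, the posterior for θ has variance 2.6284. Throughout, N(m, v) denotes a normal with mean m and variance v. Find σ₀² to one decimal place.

σ₀² = 52.6

Posterior precision equals prior precision plus data precision: 1/σ_n² = 1/σ₀² + n/σ².
So 1/σ₀² = 1/2.6284 − 6/16.6 = 0.380460 − 0.361446 = 0.019014.
Hence σ₀² = 1/0.019014 ≈ 52.6.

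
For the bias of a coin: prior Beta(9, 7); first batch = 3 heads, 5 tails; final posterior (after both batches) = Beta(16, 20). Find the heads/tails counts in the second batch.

4 heads and 8 tails

Because Beta–binomial updating is additive in the counts, the combined data contributed (α_post−α_prior, β_post−β_prior) successes and failures.
Total across both batches: 16−9=7 heads, 20−7=13 tails.
Subtract the first batch: 7−3=4 heads and 13−5=8 tails.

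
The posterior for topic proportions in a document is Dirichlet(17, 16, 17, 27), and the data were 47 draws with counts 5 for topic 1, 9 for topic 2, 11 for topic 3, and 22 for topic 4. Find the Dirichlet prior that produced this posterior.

Dirichlet(12, 7, 6, 5)

For a Dirichlet(α) prior with multinomial counts c, the posterior is Dirichlet(α + c) componentwise.
Subtract each count from the matching posterior parameter: 17−5=12, 16−9=7, 17−11=6, 27−22=5.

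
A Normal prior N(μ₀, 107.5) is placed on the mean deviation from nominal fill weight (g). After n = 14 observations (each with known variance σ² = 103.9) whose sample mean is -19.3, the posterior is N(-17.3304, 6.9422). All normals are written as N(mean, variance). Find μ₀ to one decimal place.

μ₀ = 11.2

The posterior mean is a precision-weighted average: μ_n = (τ₀μ₀ + τ_data·x̄)/(τ₀+τ_data), with τ₀=1/σ₀² and τ_data=n/σ².
Here τ₀ = 1/107.5 = 0.009302 and τ_data = 14/103.9 = 0.134745, so τ_n = 0.144047.
Rearranging for μ₀: μ₀ = (μ_n·τ_n − τ_data·x̄)/τ₀ = (-17.3304·0.144047 − 0.134745·-19.3) / 0.009302 = 0.104186/0.009302 ≈ 11.2.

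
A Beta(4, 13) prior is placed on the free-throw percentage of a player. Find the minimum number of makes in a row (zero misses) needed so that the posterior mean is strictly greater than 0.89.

k = 102

After k makes and 0 misses the posterior is Beta(4+k, 13), with mean (4+k)/(4+13+k).
Set (4+k)/(17+k) > 0.89 and solve: k > (0.89·17 − 4)/(1 − 0.89) = 101.182.
The smallest integer exceeding 101.182 is 102, and checking k=102: (106)/(119) = 0.8908 > 0.89.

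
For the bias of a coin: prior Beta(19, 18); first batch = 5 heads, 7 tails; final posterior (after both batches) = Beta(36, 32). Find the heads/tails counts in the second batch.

Because Beta–binomial updating is additive in the counts, the combined data contributed (α_post−α_prior, β_post−β_prior) successes and failures.
Total across both batches: 36−19=17 heads, 32−18=14 tails.
Subtract the first batch: 17−5=12 heads and 14−7=7 tails.

12 heads and 7 tails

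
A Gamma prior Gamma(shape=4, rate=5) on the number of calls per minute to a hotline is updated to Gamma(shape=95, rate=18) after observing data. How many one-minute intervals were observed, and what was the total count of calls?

n = 13 one-minute intervals with total 91 calls

A Gamma(α, β) prior (rate parametrization) on a Poisson rate with n observations summing to S gives posterior Gamma(α+S, β+n).
Matching: Σxᵢ = 95 − 4 = 91 and n = 18 − 5 = 13.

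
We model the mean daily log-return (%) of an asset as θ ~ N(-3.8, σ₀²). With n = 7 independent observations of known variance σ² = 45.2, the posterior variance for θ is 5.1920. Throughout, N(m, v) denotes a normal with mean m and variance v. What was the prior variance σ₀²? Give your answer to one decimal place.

σ₀² = 26.5

Posterior precision equals prior precision plus data precision: 1/σ_n² = 1/σ₀² + n/σ².
So 1/σ₀² = 1/5.1920 − 7/45.2 = 0.192604 − 0.154867 = 0.037737.
Hence σ₀² = 1/0.037737 ≈ 26.5.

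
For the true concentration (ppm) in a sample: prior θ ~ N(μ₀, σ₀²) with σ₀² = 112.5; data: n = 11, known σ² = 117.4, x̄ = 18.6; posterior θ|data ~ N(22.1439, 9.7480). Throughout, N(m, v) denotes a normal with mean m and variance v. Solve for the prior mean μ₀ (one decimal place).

μ₀ = 59.5

With known observation variance, the Normal–Normal posterior has precision τ_n = τ₀ + n/σ² and mean μ_n = (τ₀μ₀ + (n/σ²)x̄)/τ_n.
Here τ₀ = 1/112.5 = 0.008889 and τ_data = 11/117.4 = 0.093697, so τ_n = 0.102586.
Rearranging for μ₀: μ₀ = (μ_n·τ_n − τ_data·x̄)/τ₀ = (22.1439·0.102586 − 0.093697·18.6) / 0.008889 = 0.528890/0.008889 ≈ 59.5.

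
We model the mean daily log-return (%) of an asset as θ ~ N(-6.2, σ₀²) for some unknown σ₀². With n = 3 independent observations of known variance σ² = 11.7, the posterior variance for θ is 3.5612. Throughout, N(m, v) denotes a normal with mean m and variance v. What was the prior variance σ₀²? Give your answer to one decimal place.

σ₀² = 41.0

Posterior precision equals prior precision plus data precision: 1/σ_n² = 1/σ₀² + n/σ².
So 1/σ₀² = 1/3.5612 − 3/11.7 = 0.280804 − 0.256410 = 0.024394.
Hence σ₀² = 1/0.024394 ≈ 41.0.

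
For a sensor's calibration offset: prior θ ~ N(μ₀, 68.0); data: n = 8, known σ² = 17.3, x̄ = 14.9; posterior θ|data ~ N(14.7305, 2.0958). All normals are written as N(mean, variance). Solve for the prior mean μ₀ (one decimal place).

With known observation variance, the Normal–Normal posterior has precision τ_n = τ₀ + n/σ² and mean μ_n = (τ₀μ₀ + (n/σ²)x̄)/τ_n.
Here τ₀ = 1/68.0 = 0.014706 and τ_data = 8/17.3 = 0.462428, so τ_n = 0.477134.
Rearranging for μ₀: μ₀ = (μ_n·τ_n − τ_data·x̄)/τ₀ = (14.7305·0.477134 − 0.462428·14.9) / 0.014706 = 0.138245/0.014706 ≈ 9.4.

μ₀ = 9.4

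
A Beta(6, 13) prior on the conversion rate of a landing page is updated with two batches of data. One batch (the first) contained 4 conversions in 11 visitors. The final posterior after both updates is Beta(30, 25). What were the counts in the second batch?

Sequential conjugate updates are equivalent to a single update on the pooled data, so total successes = posterior α − prior α and total failures = posterior β − prior β.
Total across both batches: 30−6=24 conversions, 25−13=12 bounces.
Subtract the first batch: 24−4=20 conversions and 12−7=5 bounces.

20 conversions and 5 bounces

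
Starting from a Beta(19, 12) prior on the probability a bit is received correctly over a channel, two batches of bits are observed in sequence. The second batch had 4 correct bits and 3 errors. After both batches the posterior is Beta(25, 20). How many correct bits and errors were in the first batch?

Because Beta–binomial updating is additive in the counts, the combined data contributed (α_post−α_prior, β_post−β_prior) successes and failures.
Total across both batches: 25−19=6 correct bits, 20−12=8 errors.
Subtract the second batch: 6−4=2 correct bits and 8−3=5 errors.

2 correct bits and 5 errors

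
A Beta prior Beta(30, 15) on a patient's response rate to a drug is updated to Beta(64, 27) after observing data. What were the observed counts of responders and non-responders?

34 responders and 12 non-responders

A Beta(α, β) prior with s successes and f failures in binomial data gives a Beta(α+s, β+f) posterior.
Match parameters: s=64−30=34, f=27−15=12.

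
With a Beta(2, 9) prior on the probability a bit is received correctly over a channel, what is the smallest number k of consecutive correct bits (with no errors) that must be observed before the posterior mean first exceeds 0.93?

k = 118

After k correct bits and 0 errors the posterior is Beta(2+k, 9), with mean (2+k)/(2+9+k).
Set (2+k)/(11+k) > 0.93 and solve: k > (0.93·11 − 2)/(1 − 0.93) = 117.571.
The smallest integer exceeding 117.571 is 118.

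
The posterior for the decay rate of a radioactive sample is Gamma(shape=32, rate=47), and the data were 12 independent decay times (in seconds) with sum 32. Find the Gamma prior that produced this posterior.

Gamma(shape=20, rate=15)

Gamma–exponential conjugacy: posterior shape = α + n, posterior rate = β + Σtᵢ.
So α = 32 − 12 = 20 and β = 47 − 32 = 15.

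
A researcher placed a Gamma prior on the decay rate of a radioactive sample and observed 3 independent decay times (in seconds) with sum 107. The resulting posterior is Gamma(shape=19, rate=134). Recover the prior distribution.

Gamma–exponential conjugacy: posterior shape = α + n, posterior rate = β + Σtᵢ.
So α = 19 − 3 = 16 and β = 134 − 107 = 27.

Gamma(shape=16, rate=27)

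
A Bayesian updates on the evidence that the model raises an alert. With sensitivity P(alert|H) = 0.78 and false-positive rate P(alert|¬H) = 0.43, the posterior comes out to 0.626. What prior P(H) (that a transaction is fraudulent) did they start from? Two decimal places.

In odds form, posterior odds = prior odds × likelihood ratio, so prior odds = posterior odds ÷ LR.
Posterior odds = 0.626/(1−0.626) = 1.6738. LR = 0.78/0.43 = 1.8140.
Prior odds = 1.6738/1.8140 = 0.9227, so P(H) = 0.9227/(1+0.9227) ≈ 0.48.

P(H) = 0.48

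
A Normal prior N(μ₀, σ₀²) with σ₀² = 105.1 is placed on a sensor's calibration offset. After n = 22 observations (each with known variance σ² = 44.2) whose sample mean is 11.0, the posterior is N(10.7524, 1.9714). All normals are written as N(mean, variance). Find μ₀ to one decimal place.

With known observation variance, the Normal–Normal posterior has precision τ_n = τ₀ + n/σ² and mean μ_n = (τ₀μ₀ + (n/σ²)x̄)/τ_n.
Here τ₀ = 1/105.1 = 0.009515 and τ_data = 22/44.2 = 0.497738, so τ_n = 0.507253.
Rearranging for μ₀: μ₀ = (μ_n·τ_n − τ_data·x̄)/τ₀ = (10.7524·0.507253 − 0.497738·11.0) / 0.009515 = -0.020931/0.009515 ≈ -2.2.

μ₀ = -2.2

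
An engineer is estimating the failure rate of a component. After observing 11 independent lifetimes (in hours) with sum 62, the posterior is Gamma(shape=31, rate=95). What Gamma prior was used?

Gamma–exponential conjugacy: posterior shape = α + n, posterior rate = β + Σtᵢ.
So α = 31 − 11 = 20 and β = 95 − 62 = 33.

Gamma(shape=20, rate=33)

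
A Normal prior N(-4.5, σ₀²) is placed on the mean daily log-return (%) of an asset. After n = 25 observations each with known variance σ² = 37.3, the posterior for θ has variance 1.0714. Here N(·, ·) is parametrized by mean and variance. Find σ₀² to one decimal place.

σ₀² = 3.8

Posterior precision equals prior precision plus data precision: 1/σ_n² = 1/σ₀² + n/σ².
So 1/σ₀² = 1/1.0714 − 25/37.3 = 0.933358 − 0.670241 = 0.263117.
Hence σ₀² = 1/0.263117 ≈ 3.8.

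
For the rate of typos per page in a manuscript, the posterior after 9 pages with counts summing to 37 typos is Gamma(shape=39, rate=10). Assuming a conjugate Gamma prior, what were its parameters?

Gamma–Poisson conjugacy: posterior shape = α + Σxᵢ, posterior rate = β + n.
So α = 39 − 37 = 2 and β = 10 − 9 = 1.

Gamma(shape=2, rate=1)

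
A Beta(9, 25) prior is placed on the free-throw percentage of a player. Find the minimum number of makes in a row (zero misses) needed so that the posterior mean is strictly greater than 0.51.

k = 18

After k makes and 0 misses the posterior is Beta(9+k, 25), with mean (9+k)/(9+25+k).
Set (9+k)/(34+k) > 0.51 and solve: k > (0.51·34 − 9)/(1 − 0.51) = 17.020.
The smallest integer exceeding 17.020 is 18, and checking k=18: (27)/(52) = 0.5192 > 0.51.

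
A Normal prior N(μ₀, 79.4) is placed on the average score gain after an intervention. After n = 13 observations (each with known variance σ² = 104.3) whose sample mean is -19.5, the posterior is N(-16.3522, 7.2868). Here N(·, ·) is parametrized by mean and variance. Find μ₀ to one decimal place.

μ₀ = 14.8

The posterior mean is a precision-weighted average: μ_n = (τ₀μ₀ + τ_data·x̄)/(τ₀+τ_data), with τ₀=1/σ₀² and τ_data=n/σ².
Here τ₀ = 1/79.4 = 0.012594 and τ_data = 13/104.3 = 0.124640, so τ_n = 0.137234.
Rearranging for μ₀: μ₀ = (μ_n·τ_n − τ_data·x̄)/τ₀ = (-16.3522·0.137234 − 0.124640·-19.5) / 0.012594 = 0.186402/0.012594 ≈ 14.8.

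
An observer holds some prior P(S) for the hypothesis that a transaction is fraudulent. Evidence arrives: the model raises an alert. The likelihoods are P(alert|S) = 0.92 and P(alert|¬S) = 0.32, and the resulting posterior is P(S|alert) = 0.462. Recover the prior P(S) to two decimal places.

Bayes' rule in odds form gives O(S|E) = O(S)·[P(E|S)/P(E|¬S)], hence O(S) = O(S|E)/LR.
Posterior odds = 0.462/(1−0.462) = 0.8587. LR = 0.92/0.32 = 2.8750.
Prior odds = 0.8587/2.8750 = 0.2987, so P(S) = 0.2987/(1+0.2987) ≈ 0.23.

P(S) = 0.23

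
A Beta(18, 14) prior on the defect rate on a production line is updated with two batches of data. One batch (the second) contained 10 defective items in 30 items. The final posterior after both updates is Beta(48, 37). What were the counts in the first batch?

20 defective items and 3 good items

Sequential conjugate updates are equivalent to a single update on the pooled data, so total successes = posterior α − prior α and total failures = posterior β − prior β.
Total across both batches: 48−18=30 defective items, 37−14=23 good items.
Subtract the second batch: 30−10=20 defective items and 23−20=3 good items.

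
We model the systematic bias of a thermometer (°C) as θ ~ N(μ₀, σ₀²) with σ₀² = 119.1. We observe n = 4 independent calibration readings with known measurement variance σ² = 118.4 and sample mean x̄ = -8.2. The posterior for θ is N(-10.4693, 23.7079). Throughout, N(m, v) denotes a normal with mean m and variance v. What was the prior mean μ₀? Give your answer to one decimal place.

μ₀ = -19.6

With known observation variance, the Normal–Normal posterior has precision τ_n = τ₀ + n/σ² and mean μ_n = (τ₀μ₀ + (n/σ²)x̄)/τ_n.
Here τ₀ = 1/119.1 = 0.008396 and τ_data = 4/118.4 = 0.033784, so τ_n = 0.042180.
Rearranging for μ₀: μ₀ = (μ_n·τ_n − τ_data·x̄)/τ₀ = (-10.4693·0.042180 − 0.033784·-8.2) / 0.008396 = -0.164566/0.008396 ≈ -19.6.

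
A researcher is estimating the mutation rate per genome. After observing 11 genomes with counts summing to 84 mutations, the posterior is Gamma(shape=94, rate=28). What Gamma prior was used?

Gamma(shape=10, rate=17)

Gamma–Poisson conjugacy: posterior shape = α + Σxᵢ, posterior rate = β + n.
So α = 94 − 84 = 10 and β = 28 − 11 = 17.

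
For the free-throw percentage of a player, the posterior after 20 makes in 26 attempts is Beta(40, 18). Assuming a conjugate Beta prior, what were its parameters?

Under Beta–binomial conjugacy the posterior parameters are (α+s, β+f).
So α = 40 − 20 = 20 and β = 18 − 6 = 12.

Beta(20, 12)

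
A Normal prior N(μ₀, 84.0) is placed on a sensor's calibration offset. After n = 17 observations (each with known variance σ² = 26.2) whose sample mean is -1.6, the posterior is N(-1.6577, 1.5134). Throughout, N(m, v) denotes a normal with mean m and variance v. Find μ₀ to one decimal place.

With known observation variance, the Normal–Normal posterior has precision τ_n = τ₀ + n/σ² and mean μ_n = (τ₀μ₀ + (n/σ²)x̄)/τ_n.
Here τ₀ = 1/84.0 = 0.011905 and τ_data = 17/26.2 = 0.648855, so τ_n = 0.660760.
Rearranging for μ₀: μ₀ = (μ_n·τ_n − τ_data·x̄)/τ₀ = (-1.6577·0.660760 − 0.648855·-1.6) / 0.011905 = -0.057174/0.011905 ≈ -4.8.

μ₀ = -4.8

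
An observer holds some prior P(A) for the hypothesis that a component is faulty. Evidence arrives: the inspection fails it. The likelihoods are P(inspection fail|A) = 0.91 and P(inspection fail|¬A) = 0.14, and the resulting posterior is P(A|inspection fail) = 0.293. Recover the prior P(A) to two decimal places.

P(A) = 0.06

Bayes' rule in odds form gives O(A|E) = O(A)·[P(E|A)/P(E|¬A)], hence O(A) = O(A|E)/LR.
Posterior odds = 0.293/(1−0.293) = 0.4144. LR = 0.91/0.14 = 6.5000.
Prior odds = 0.4144/6.5000 = 0.0638, so P(A) = 0.0638/(1+0.0638) ≈ 0.06.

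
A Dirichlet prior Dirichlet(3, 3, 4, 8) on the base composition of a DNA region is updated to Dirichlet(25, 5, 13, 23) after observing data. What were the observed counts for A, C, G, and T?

For a Dirichlet(α) prior with multinomial counts c, the posterior is Dirichlet(α + c) componentwise.
Counts are posterior − prior componentwise: 25−3=22, 5−3=2, 13−4=9, 23−8=15.

counts (22, 2, 9, 15)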